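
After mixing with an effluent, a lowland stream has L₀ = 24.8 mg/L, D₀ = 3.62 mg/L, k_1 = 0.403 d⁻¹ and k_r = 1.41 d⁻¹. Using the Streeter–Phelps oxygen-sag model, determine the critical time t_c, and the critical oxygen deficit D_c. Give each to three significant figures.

t_c ≈ 0.793 d; D_c ≈ 5.15 mg/L

At the critical point dD/dt = 0, so k_1 L₀ e^(−k_1 t) = k_r D. Substituting D(t) from the Streeter–Phelps equation and solving for t gives
t_c = ln[(k_r/k_1)(1 − D₀(k_r−k_1)/(k_1 L₀))] / (k_r−k_1).
Here k_r−k_1 = 1.007 d⁻¹ and 1 − D₀(k_r−k_1)/(k_1 L₀) = 1 − 3.62×1.007/(0.403×24.8) = 0.6353, so
t_c = ln(3.499 × 0.6353) / 1.007 = 0.7987 / 1.007 = 0.7931 d.
D_c = (k_1/k_r) L₀ e^(−k_1 t_c) = (0.403/1.41) × 24.8 × e^(−0.403×0.7931) = 0.2858 × 24.8 × 0.7264 = 5.149 mg/L.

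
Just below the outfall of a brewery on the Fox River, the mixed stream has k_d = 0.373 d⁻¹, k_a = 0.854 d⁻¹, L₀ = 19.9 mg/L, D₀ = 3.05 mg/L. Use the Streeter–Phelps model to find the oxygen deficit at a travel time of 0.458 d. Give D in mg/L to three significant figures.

D ≈ 4.63 mg/L

k_d L₀/(k_a−k_d) = 0.373×19.9/(0.854−0.373) = 7.423/0.4810 = 15.43 mg/L.
e^(−k_d t) = e^(−0.373×0.4580) = 0.8430; e^(−k_a t) = e^(−0.854×0.4580) = 0.6763.
D = 15.43 × (0.8430 − 0.6763) + 3.05 × 0.6763 = 2.572 + 2.063 = 4.635 mg/L.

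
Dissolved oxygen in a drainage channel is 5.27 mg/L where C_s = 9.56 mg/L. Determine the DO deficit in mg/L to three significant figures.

D = C_s − C = 9.56 − 5.27 = 4.29 mg/L.

D ≈ 4.29 mg/L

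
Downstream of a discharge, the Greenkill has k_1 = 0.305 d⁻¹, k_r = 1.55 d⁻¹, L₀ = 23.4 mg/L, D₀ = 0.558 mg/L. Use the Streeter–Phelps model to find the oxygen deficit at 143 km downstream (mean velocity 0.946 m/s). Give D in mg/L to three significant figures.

Travel time t = x/v = 143 km / (0.946 m/s) = 143000 m / 0.946 m/s = 151200 s = 1.750 d.
k_1 L₀/(k_r−k_1) = 0.305×23.4/(1.55−0.305) = 7.137/1.245 = 5.733 mg/L.
e^(−k_1 t) = e^(−0.305×1.750) = 0.5865; e^(−k_r t) = e^(−1.55×1.750) = 0.06641.
D = 5.733 × (0.5865 − 0.06641) + 0.558 × 0.06641 = 2.981 + 0.03706 = 3.018 mg/L.

D ≈ 3.02 mg/L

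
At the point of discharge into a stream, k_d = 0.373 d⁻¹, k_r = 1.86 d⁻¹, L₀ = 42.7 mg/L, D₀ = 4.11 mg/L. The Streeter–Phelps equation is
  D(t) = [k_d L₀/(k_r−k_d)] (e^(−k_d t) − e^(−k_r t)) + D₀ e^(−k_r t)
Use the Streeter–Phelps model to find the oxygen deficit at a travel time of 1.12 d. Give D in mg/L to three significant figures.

k_d L₀/(k_r−k_d) = 0.373×42.7/(1.86−0.373) = 15.93/1.487 = 10.71 mg/L.
e^(−k_d t) = e^(−0.373×1.120) = 0.6585; e^(−k_r t) = e^(−1.86×1.120) = 0.1245.
D = 10.71 × (0.6585 − 0.1245) + 4.11 × 0.1245 = 5.720 + 0.5118 = 6.231 mg/L.

D ≈ 6.23 mg/L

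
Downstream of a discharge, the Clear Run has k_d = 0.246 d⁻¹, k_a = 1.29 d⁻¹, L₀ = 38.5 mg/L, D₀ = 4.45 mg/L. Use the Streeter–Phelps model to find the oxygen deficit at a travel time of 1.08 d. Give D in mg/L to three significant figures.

k_d L₀/(k_a−k_d) = 0.246×38.5/(1.29−0.246) = 9.471/1.044 = 9.072 mg/L.
e^(−k_d t) = e^(−0.246×1.080) = 0.7667; e^(−k_a t) = e^(−1.29×1.080) = 0.2483.
D = 9.072 × (0.7667 − 0.2483) + 4.45 × 0.2483 = 4.703 + 1.105 = 5.808 mg/L.

D ≈ 5.81 mg/L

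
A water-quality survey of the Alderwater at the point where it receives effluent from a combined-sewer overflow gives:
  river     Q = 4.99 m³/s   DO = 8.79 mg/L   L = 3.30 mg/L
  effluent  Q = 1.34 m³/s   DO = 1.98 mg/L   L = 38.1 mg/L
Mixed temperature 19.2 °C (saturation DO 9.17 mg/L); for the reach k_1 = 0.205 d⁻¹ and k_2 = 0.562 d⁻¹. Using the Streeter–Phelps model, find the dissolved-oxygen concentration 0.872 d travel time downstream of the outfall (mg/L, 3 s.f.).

Mixed DO = (4.99×8.79 + 1.34×1.98)/(4.99+1.34) = 46.52/6.330 = 7.348 mg/L.
Mixed L₀ = (4.99×3.30 + 1.34×38.1)/(6.330) = 67.52/6.330 = 10.67 mg/L.
Initial deficit D₀ = C_s − DO₀ = 9.17 − 7.348 = 1.822 mg/L.
D(0.872) = [0.205×10.67/(0.562−0.205)](e^(−0.205×0.872) − e^(−0.562×0.872)) + 1.822 e^(−0.562×0.872)
= 6.125 × (0.8363 − 0.6126) + 1.822 × 0.6126 = 2.486 mg/L.
DO = 9.17 − 2.486 = 6.684 mg/L.

DO ≈ 6.68 mg/L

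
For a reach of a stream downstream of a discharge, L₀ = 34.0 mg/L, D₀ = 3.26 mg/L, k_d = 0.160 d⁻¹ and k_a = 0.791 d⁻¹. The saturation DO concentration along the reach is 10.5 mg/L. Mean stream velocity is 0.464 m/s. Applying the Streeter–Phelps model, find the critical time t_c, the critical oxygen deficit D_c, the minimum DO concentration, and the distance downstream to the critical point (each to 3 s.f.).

t_c ≈ 1.78 d; D_c ≈ 5.17 mg/L; min DO ≈ 5.33 mg/L; x_c ≈ 71.4 km

At the critical point dD/dt = 0, so k_d L₀ e^(−k_d t) = k_a D. Substituting D(t) from the Streeter–Phelps equation and solving for t gives
t_c = ln[(k_a/k_d)(1 − D₀(k_a−k_d)/(k_d L₀))] / (k_a−k_d).
Here k_a−k_d = 0.6310 d⁻¹ and 1 − D₀(k_a−k_d)/(k_d L₀) = 1 − 3.26×0.6310/(0.160×34.0) = 0.6219, so
t_c = ln(4.944 × 0.6219) / 0.6310 = 1.123 / 0.6310 = 1.780 d.
D_c = (k_d/k_a) L₀ e^(−k_d t_c) = (0.160/0.791) × 34.0 × e^(−0.160×1.780) = 0.2023 × 34.0 × 0.7522 = 5.173 mg/L.
Minimum DO = C_s − D_c = 10.5 − 5.173 = 5.327 mg/L.
x_c = v t_c = 0.464 m/s × 1.780 d × 86400 s/d = 71350 m ≈ 71.4 km.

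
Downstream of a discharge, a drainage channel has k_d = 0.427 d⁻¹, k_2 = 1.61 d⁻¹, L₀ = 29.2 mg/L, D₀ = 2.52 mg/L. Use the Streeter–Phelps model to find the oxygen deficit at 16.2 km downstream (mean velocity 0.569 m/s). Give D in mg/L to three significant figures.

Travel time t = x/v = 16.2 km / (0.569 m/s) = 16200 m / 0.569 m/s = 28470 s = 0.3295 d.
k_d L₀/(k_2−k_d) = 0.427×29.2/(1.61−0.427) = 12.47/1.183 = 10.54 mg/L.
e^(−k_d t) = e^(−0.427×0.3295) = 0.8687; e^(−k_2 t) = e^(−1.61×0.3295) = 0.5883.
D = 10.54 × (0.8687 − 0.5883) + 2.52 × 0.5883 = 2.956 + 1.482 = 4.438 mg/L.

D ≈ 4.44 mg/L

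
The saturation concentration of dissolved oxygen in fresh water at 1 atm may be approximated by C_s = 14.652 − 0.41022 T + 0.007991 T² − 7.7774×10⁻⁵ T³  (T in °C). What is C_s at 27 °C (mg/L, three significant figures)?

C_s = 14.652 − 0.41022×27 + 0.007991×27² − 7.7774×10⁻⁵×27³ = 7.871 mg/L.

C_s ≈ 7.87 mg/L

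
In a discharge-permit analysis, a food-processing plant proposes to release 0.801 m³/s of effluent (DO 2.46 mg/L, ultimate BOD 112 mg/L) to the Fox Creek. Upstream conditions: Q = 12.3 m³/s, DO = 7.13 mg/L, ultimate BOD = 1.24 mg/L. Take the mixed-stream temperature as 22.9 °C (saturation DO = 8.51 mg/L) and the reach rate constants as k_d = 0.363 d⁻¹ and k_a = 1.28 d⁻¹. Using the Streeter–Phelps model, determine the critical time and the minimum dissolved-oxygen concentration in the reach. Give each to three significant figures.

Mixed DO = (12.3×7.13 + 0.801×2.46)/(12.3+0.801) = 89.67/13.10 = 6.844 mg/L.
Mixed L₀ = (12.3×1.24 + 0.801×112)/(13.10) = 105.0/13.10 = 8.012 mg/L.
Initial deficit D₀ = C_s − DO₀ = 8.51 − 6.844 = 1.666 mg/L.
t_c = (1/0.9170) ln[(1.28/0.363)(1 − 1.666×0.9170/(0.363×8.012))] = 1.091 × ln(1.674) = 0.5621 d.
D_c = (0.363/1.28) × 8.012 × e^(−0.363×0.5621) = 0.2836 × 8.012 × 0.8154 = 1.853 mg/L.
Minimum DO = 8.51 − 1.853 = 6.657 mg/L.

t_c ≈ 0.562 d; minimum DO ≈ 6.66 mg/L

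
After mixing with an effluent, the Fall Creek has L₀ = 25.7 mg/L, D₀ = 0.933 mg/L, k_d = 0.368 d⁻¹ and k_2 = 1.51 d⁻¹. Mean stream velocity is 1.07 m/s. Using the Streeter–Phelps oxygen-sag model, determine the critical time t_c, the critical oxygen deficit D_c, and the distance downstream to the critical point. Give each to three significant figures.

t_c = [1/(k_2−k_d)] ln[(k_2/k_d)(1 − D₀(k_2−k_d)/(k_d L₀))]
= [1/(1.51−0.368)] ln[(1.51/0.368)(1 − 0.933×1.142/(0.368×25.7))]
= (1/1.142) ln[4.103 × 0.8873] = 0.8757 × ln(3.641) = 0.8757 × 1.292 = 1.132 d.
D_c = (k_d/k_2) L₀ e^(−k_d t_c) = (0.368/1.51) × 25.7 × e^(−0.368×1.132) = 0.2437 × 25.7 × 0.6594 = 4.130 mg/L.
x_c = v t_c = 1.07 m/s × 1.132 d × 86400 s/d = 104600 m ≈ 105 km.

t_c ≈ 1.13 d; D_c ≈ 4.13 mg/L; x_c ≈ 105 km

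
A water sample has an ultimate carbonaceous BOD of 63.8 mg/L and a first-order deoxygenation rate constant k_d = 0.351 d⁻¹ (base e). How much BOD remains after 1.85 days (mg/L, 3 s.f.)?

L ≈ 33.3 mg/L

L_t = L₀ e^(−k_d t) = 63.8 × e^(−0.351×1.85) = 63.8 × 0.5224 = 33.33 mg/L.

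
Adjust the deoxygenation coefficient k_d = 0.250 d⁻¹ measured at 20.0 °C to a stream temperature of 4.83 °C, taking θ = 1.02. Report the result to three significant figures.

k_d ≈ 0.185 d⁻¹

k_d(T₂) = k_d(T₁) · θ^(T₂−T₁) = 0.250 × 1.02^(4.83−20.0)
= 0.250 × 1.02^-15.2 = 0.250 × 0.7405 = 0.1851 d⁻¹.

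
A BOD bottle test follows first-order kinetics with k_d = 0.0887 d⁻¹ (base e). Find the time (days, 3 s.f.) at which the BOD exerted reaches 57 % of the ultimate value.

y/L₀ = 1 − e^(−k_d t) = 0.57 ⇒ e^(−k_d t) = 0.430
t = −ln(0.430) / 0.0887 = 0.8440 / 0.0887 = 9.515 d.

t ≈ 9.51 d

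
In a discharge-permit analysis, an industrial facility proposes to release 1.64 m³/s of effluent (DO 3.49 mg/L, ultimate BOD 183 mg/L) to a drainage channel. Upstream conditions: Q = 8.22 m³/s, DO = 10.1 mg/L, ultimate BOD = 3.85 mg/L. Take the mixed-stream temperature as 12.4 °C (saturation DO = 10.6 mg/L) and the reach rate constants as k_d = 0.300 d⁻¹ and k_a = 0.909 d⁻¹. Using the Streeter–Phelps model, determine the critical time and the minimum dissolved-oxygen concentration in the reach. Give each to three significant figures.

Mixed DO = (8.22×10.1 + 1.64×3.49)/(8.22+1.64) = 88.75/9.860 = 9.001 mg/L.
Mixed L₀ = (8.22×3.85 + 1.64×183)/(9.860) = 331.8/9.860 = 33.65 mg/L.
Initial deficit D₀ = C_s − DO₀ = 10.6 − 9.001 = 1.599 mg/L.
t_c = (1/0.6090) ln[(0.909/0.300)(1 − 1.599×0.6090/(0.300×33.65))] = 1.642 × ln(2.738) = 1.654 d.
D_c = (0.300/0.909) × 33.65 × e^(−0.300×1.654) = 0.3300 × 33.65 × 0.6089 = 6.762 mg/L.
Minimum DO = 10.6 − 6.762 = 3.838 mg/L.

t_c ≈ 1.65 d; minimum DO ≈ 3.84 mg/L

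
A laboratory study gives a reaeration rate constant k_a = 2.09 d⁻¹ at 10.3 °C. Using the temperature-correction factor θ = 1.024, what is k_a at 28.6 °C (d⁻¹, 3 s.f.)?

k_a(T₂) = k_a(T₁) · θ^(T₂−T₁) = 2.09 × 1.024^(28.6−10.3)
= 2.09 × 1.024^18.3 = 2.09 × 1.543 = 3.226 d⁻¹.

k_a ≈ 3.23 d⁻¹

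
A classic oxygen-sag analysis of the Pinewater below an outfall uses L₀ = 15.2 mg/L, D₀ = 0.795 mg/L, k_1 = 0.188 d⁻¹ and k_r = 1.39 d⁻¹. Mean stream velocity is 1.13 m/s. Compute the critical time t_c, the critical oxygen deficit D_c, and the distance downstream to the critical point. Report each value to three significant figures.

With k_r/k_1 = 7.394 and 1 − D₀(k_r−k_1)/(k_1 L₀) = 0.6656,
t_c = ln(7.394 × 0.6656) / (1.39 − 0.188) = ln(4.921) / 1.202 = 1.594/1.202 = 1.326 d.
D_c = (k_1/k_r) L₀ e^(−k_1 t_c) = (0.188/1.39) × 15.2 × e^(−0.188×1.326) = 0.1353 × 15.2 × 0.7794 = 1.602 mg/L.
x_c = v t_c = 1.13 m/s × 1.326 d × 86400 s/d = 129400 m ≈ 129 km.

t_c ≈ 1.33 d; D_c ≈ 1.60 mg/L; x_c ≈ 129 km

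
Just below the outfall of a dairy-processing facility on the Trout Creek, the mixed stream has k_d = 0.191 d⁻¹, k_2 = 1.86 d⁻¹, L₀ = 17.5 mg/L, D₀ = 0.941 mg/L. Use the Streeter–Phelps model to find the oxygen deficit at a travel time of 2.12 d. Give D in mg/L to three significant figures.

k_d L₀/(k_2−k_d) = 0.191×17.5/(1.86−0.191) = 3.343/1.669 = 2.003 mg/L.
e^(−k_d t) = e^(−0.191×2.120) = 0.6670; e^(−k_2 t) = e^(−1.86×2.120) = 0.01939.
D = 2.003 × (0.6670 − 0.01939) + 0.941 × 0.01939 = 1.297 + 0.01824 = 1.315 mg/L.

D ≈ 1.32 mg/L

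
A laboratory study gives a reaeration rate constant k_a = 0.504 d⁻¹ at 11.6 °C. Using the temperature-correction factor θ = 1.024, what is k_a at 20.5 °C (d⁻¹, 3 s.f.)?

k_a(T₂) = k_a(T₁) · θ^(T₂−T₁) = 0.504 × 1.024^(20.5−11.6)
= 0.504 × 1.024^8.90 = 0.504 × 1.235 = 0.6224 d⁻¹.

k_a ≈ 0.622 d⁻¹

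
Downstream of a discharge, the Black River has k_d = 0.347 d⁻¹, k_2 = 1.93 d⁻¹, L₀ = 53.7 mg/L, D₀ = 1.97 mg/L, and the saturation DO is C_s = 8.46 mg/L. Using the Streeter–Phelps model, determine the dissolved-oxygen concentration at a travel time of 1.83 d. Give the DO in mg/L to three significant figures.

k_d L₀/(k_2−k_d) = 0.347×53.7/(1.93−0.347) = 18.63/1.583 = 11.77 mg/L.
e^(−k_d t) = e^(−0.347×1.830) = 0.5299; e^(−k_2 t) = e^(−1.93×1.830) = 0.02925.
D = 11.77 × (0.5299 − 0.02925) + 1.97 × 0.02925 = 5.894 + 0.05762 = 5.951 mg/L.
DO = C_s − D = 8.46 − 5.951 = 2.509 mg/L.

DO ≈ 2.51 mg/L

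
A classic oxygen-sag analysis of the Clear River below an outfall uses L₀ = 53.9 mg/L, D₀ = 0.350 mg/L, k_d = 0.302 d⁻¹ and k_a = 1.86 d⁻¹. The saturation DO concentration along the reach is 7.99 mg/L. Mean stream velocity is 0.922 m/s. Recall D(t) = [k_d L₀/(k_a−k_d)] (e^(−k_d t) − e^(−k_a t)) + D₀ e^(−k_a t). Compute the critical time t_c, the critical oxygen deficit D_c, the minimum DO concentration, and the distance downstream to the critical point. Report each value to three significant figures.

At the critical point dD/dt = 0, so k_d L₀ e^(−k_d t) = k_a D. Substituting D(t) from the Streeter–Phelps equation and solving for t gives
t_c = ln[(k_a/k_d)(1 − D₀(k_a−k_d)/(k_d L₀))] / (k_a−k_d).
Here k_a−k_d = 1.558 d⁻¹ and 1 − D₀(k_a−k_d)/(k_d L₀) = 1 − 0.350×1.558/(0.302×53.9) = 0.9665, so
t_c = ln(6.159 × 0.9665) / 1.558 = 1.784 / 1.558 = 1.145 d.
D_c = (k_d/k_a) L₀ e^(−k_d t_c) = (0.302/1.86) × 53.9 × e^(−0.302×1.145) = 0.1624 × 53.9 × 0.7077 = 6.193 mg/L.
Minimum DO = C_s − D_c = 7.99 − 6.193 = 1.797 mg/L.
x_c = v t_c = 0.922 m/s × 1.145 d × 86400 s/d = 91210 m ≈ 91.2 km.

t_c ≈ 1.14 d; D_c ≈ 6.19 mg/L; min DO ≈ 1.80 mg/L; x_c ≈ 91.2 km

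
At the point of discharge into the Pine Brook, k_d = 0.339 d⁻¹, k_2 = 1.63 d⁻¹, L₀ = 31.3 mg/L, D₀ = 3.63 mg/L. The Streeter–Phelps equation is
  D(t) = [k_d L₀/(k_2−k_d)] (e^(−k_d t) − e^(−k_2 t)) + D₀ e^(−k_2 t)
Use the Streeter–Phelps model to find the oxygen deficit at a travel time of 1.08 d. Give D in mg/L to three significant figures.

D ≈ 4.91 mg/L

k_d L₀/(k_2−k_d) = 0.339×31.3/(1.63−0.339) = 10.61/1.291 = 8.219 mg/L.
e^(−k_d t) = e^(−0.339×1.080) = 0.6934; e^(−k_2 t) = e^(−1.63×1.080) = 0.1720.
D = 8.219 × (0.6934 − 0.1720) + 3.63 × 0.1720 = 4.286 + 0.6243 = 4.910 mg/L.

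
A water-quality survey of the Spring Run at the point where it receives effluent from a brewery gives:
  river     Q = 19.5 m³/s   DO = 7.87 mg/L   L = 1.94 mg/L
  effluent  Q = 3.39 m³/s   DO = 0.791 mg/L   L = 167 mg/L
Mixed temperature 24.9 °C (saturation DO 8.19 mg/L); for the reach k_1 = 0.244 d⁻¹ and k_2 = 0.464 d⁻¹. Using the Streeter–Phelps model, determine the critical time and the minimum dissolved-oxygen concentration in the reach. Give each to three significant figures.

t_c ≈ 2.70 d; minimum DO ≈ 1.02 mg/L

Mixed DO = (19.5×7.87 + 3.39×0.791)/(19.5+3.39) = 156.1/22.89 = 6.822 mg/L.
Mixed L₀ = (19.5×1.94 + 3.39×167)/(22.89) = 604.0/22.89 = 26.39 mg/L.
Initial deficit D₀ = C_s − DO₀ = 8.19 − 6.822 = 1.368 mg/L.
t_c = (1/0.2200) ln[(0.464/0.244)(1 − 1.368×0.2200/(0.244×26.39))] = 4.545 × ln(1.813) = 2.704 d.
D_c = (0.244/0.464) × 26.39 × e^(−0.244×2.704) = 0.5259 × 26.39 × 0.5170 = 7.173 mg/L.
Minimum DO = 8.19 − 7.173 = 1.017 mg/L.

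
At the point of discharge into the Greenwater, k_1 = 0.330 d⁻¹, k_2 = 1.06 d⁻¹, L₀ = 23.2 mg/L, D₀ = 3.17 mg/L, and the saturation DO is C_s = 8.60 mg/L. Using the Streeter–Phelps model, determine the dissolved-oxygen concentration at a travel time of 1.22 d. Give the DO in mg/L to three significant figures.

DO ≈ 3.60 mg/L

k_1 L₀/(k_2−k_1) = 0.330×23.2/(1.06−0.330) = 7.656/0.7300 = 10.49 mg/L.
e^(−k_1 t) = e^(−0.330×1.220) = 0.6686; e^(−k_2 t) = e^(−1.06×1.220) = 0.2744.
D = 10.49 × (0.6686 − 0.2744) + 3.17 × 0.2744 = 4.134 + 0.8698 = 5.004 mg/L.
DO = C_s − D = 8.60 − 5.004 = 3.596 mg/L.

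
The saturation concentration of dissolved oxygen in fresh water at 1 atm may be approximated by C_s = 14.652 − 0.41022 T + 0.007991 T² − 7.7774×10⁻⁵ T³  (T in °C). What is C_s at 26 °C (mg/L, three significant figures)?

C_s ≈ 8.02 mg/L

C_s = 14.652 − 0.41022×26 + 0.007991×26² − 7.7774×10⁻⁵×26³ = 8.021 mg/L.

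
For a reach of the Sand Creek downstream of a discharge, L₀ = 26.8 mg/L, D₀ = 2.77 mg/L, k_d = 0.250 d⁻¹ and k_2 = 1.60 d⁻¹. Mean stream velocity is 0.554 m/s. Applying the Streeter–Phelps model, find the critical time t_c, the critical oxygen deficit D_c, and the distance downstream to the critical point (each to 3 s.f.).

t_c ≈ 0.770 d; D_c ≈ 3.45 mg/L; x_c ≈ 36.9 km

With k_2/k_d = 6.400 and 1 − D₀(k_2−k_d)/(k_d L₀) = 0.4419,
t_c = ln(6.400 × 0.4419) / (1.60 − 0.250) = ln(2.828) / 1.350 = 1.040/1.350 = 0.7700 d.
L(t_c) = L₀ e^(−k_d t_c) = 26.8 × 0.8249 = 22.11 mg/L, and at the critical point k_2 D_c = k_d L, so D_c = (0.250/1.60) × 22.11 = 3.454 mg/L.
x_c = v t_c = 0.554 m/s × 0.7700 d × 86400 s/d = 36860 m ≈ 36.9 km.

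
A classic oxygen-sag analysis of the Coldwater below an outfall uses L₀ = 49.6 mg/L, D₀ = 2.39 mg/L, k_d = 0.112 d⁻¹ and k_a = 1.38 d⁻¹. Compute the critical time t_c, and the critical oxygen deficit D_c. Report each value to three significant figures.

t_c ≈ 1.36 d; D_c ≈ 3.46 mg/L

With k_a/k_d = 12.32 and 1 − D₀(k_a−k_d)/(k_d L₀) = 0.4545,
t_c = ln(12.32 × 0.4545) / (1.38 − 0.112) = ln(5.600) / 1.268 = 1.723/1.268 = 1.359 d.
D_c = (k_d/k_a) L₀ e^(−k_d t_c) = (0.112/1.38) × 49.6 × e^(−0.112×1.359) = 0.08116 × 49.6 × 0.8588 = 3.457 mg/L.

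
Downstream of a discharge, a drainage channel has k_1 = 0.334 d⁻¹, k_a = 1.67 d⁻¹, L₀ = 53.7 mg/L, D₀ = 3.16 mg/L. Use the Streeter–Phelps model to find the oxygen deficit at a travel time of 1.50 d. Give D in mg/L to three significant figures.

k_1 L₀/(k_a−k_1) = 0.334×53.7/(1.67−0.334) = 17.94/1.336 = 13.43 mg/L.
e^(−k_1 t) = e^(−0.334×1.500) = 0.6059; e^(−k_a t) = e^(−1.67×1.500) = 0.08168.
D = 13.43 × (0.6059 − 0.08168) + 3.16 × 0.08168 = 7.038 + 0.2581 = 7.296 mg/L.

D ≈ 7.30 mg/L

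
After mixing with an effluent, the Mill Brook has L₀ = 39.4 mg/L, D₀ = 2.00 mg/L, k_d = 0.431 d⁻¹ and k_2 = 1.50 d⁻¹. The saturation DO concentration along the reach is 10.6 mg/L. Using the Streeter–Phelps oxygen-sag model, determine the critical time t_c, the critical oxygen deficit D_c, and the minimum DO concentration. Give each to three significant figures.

At the critical point dD/dt = 0, so k_d L₀ e^(−k_d t) = k_2 D. Substituting D(t) from the Streeter–Phelps equation and solving for t gives
t_c = ln[(k_2/k_d)(1 − D₀(k_2−k_d)/(k_d L₀))] / (k_2−k_d).
Here k_2−k_d = 1.069 d⁻¹ and 1 − D₀(k_2−k_d)/(k_d L₀) = 1 − 2.00×1.069/(0.431×39.4) = 0.8741, so
t_c = ln(3.480 × 0.8741) / 1.069 = 1.113 / 1.069 = 1.041 d.
D_c = (k_d/k_2) L₀ e^(−k_d t_c) = (0.431/1.50) × 39.4 × e^(−0.431×1.041) = 0.2873 × 39.4 × 0.6385 = 7.229 mg/L.
Minimum DO = C_s − D_c = 10.6 − 7.229 = 3.371 mg/L.

t_c ≈ 1.04 d; D_c ≈ 7.23 mg/L; min DO ≈ 3.37 mg/L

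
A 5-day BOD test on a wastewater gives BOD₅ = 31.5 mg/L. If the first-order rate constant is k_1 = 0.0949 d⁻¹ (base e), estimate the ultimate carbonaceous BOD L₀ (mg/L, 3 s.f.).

BOD₅ = L₀(1 − e^(−5k_1)) ⇒ L₀ = BOD₅ / (1 − e^(−5×0.0949))
= 31.5 / (1 − 0.6222) = 31.5 / 0.3778 = 83.38 mg/L.

L₀ ≈ 83.4 mg/L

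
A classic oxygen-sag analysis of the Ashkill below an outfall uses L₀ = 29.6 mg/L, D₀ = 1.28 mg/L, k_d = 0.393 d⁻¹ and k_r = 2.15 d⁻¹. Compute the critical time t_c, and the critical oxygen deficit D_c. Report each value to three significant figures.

With k_r/k_d = 5.471 and 1 − D₀(k_r−k_d)/(k_d L₀) = 0.8067,
t_c = ln(5.471 × 0.8067) / (2.15 − 0.393) = ln(4.413) / 1.757 = 1.485/1.757 = 0.8449 d.
L(t_c) = L₀ e^(−k_d t_c) = 29.6 × 0.7174 = 21.24 mg/L, and at the critical point k_r D_c = k_d L, so D_c = (0.393/2.15) × 21.24 = 3.882 mg/L.

t_c ≈ 0.845 d; D_c ≈ 3.88 mg/L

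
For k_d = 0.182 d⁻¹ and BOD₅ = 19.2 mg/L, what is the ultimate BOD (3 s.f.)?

L₀ ≈ 32.1 mg/L

BOD₅ = L₀(1 − e^(−5k_d)) ⇒ L₀ = BOD₅ / (1 − e^(−5×0.182))
= 19.2 / (1 − 0.4025) = 19.2 / 0.5975 = 32.14 mg/L.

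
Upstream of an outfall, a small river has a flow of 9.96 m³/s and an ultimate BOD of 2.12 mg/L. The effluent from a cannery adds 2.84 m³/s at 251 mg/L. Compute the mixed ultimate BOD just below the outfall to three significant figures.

Flow-weighted mixing: C = (Q_r C_r + Q_w C_w)/(Q_r + Q_w)
= (9.96×2.12 + 2.84×251)/(9.96 + 2.84) = 734.0/12.80 = 57.34 mg/L.

57.3 mg/L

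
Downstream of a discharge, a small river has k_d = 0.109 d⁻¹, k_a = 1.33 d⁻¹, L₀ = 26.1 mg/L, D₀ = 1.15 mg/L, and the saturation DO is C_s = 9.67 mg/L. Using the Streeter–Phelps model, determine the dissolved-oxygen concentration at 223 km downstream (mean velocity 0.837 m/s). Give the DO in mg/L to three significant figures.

DO ≈ 8.02 mg/L

Travel time t = x/v = 223 km / (0.837 m/s) = 223000 m / 0.837 m/s = 266400 s = 3.084 d.
k_d L₀/(k_a−k_d) = 0.109×26.1/(1.33−0.109) = 2.845/1.221 = 2.330 mg/L.
e^(−k_d t) = e^(−0.109×3.084) = 0.7145; e^(−k_a t) = e^(−1.33×3.084) = 0.01655.
D = 2.330 × (0.7145 − 0.01655) + 1.15 × 0.01655 = 1.626 + 0.01903 = 1.645 mg/L.
DO = C_s − D = 9.67 − 1.645 = 8.025 mg/L.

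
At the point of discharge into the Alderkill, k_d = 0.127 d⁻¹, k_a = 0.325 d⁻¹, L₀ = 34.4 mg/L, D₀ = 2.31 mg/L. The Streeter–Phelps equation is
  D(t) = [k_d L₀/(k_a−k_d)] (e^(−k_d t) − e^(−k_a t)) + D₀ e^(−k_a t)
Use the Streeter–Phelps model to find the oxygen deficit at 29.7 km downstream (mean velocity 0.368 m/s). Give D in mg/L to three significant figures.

D ≈ 5.01 mg/L

Travel time t = x/v = 29.7 km / (0.368 m/s) = 29700 m / 0.368 m/s = 80710 s = 0.9341 d.
k_d L₀/(k_a−k_d) = 0.127×34.4/(0.325−0.127) = 4.369/0.1980 = 22.06 mg/L.
e^(−k_d t) = e^(−0.127×0.9341) = 0.8881; e^(−k_a t) = e^(−0.325×0.9341) = 0.7382.
D = 22.06 × (0.8881 − 0.7382) + 2.31 × 0.7382 = 3.309 + 1.705 = 5.014 mg/L.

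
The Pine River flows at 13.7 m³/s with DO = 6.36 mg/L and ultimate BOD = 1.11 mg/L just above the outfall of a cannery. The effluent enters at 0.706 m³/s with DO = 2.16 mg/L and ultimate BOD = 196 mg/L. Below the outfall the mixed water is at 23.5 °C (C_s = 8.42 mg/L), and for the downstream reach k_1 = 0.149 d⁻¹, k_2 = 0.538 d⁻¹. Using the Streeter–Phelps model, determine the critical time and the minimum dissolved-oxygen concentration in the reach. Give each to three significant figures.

t_c ≈ 1.22 d; minimum DO ≈ 5.96 mg/L

Mixed DO = (13.7×6.36 + 0.706×2.16)/(13.7+0.706) = 88.66/14.41 = 6.154 mg/L.
Mixed L₀ = (13.7×1.11 + 0.706×196)/(14.41) = 153.6/14.41 = 10.66 mg/L.
Initial deficit D₀ = C_s − DO₀ = 8.42 − 6.154 = 2.266 mg/L.
t_c = (1/0.3890) ln[(0.538/0.149)(1 − 2.266×0.3890/(0.149×10.66))] = 2.571 × ln(1.607) = 1.220 d.
D_c = (0.149/0.538) × 10.66 × e^(−0.149×1.220) = 0.2770 × 10.66 × 0.8338 = 2.462 mg/L.
Minimum DO = 8.42 − 2.462 = 5.958 mg/L.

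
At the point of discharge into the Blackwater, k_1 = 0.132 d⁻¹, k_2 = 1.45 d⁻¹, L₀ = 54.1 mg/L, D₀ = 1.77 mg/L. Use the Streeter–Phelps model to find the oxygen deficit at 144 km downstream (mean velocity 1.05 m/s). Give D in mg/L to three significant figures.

Travel time t = x/v = 144 km / (1.05 m/s) = 144000 m / 1.05 m/s = 137100 s = 1.587 d.
k_1 L₀/(k_2−k_1) = 0.132×54.1/(1.45−0.132) = 7.141/1.318 = 5.418 mg/L.
e^(−k_1 t) = e^(−0.132×1.587) = 0.8110; e^(−k_2 t) = e^(−1.45×1.587) = 0.1001.
D = 5.418 × (0.8110 − 0.1001) + 1.77 × 0.1001 = 3.852 + 0.1772 = 4.029 mg/L.

D ≈ 4.03 mg/L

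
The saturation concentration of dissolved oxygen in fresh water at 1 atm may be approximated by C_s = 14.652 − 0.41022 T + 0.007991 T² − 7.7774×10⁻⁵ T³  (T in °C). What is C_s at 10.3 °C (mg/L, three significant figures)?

C_s ≈ 11.2 mg/L

C_s = 14.652 − 0.41022×10.3 + 0.007991×10.3² − 7.7774×10⁻⁵×10.3³ = 11.19 mg/L.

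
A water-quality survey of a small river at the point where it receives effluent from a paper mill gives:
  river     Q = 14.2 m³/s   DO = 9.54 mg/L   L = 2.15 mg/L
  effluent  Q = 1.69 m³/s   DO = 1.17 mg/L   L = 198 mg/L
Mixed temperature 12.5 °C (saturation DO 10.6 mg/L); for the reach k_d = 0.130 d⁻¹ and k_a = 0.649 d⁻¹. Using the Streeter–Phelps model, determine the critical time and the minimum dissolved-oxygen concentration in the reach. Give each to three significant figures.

t_c ≈ 2.30 d; minimum DO ≈ 7.19 mg/L

Mixed DO = (14.2×9.54 + 1.69×1.17)/(14.2+1.69) = 137.4/15.89 = 8.650 mg/L.
Mixed L₀ = (14.2×2.15 + 1.69×198)/(15.89) = 365.1/15.89 = 22.98 mg/L.
Initial deficit D₀ = C_s − DO₀ = 10.6 − 8.650 = 1.950 mg/L.
t_c = (1/0.5190) ln[(0.649/0.130)(1 − 1.950×0.5190/(0.130×22.98))] = 1.927 × ln(3.301) = 2.301 d.
D_c = (0.130/0.649) × 22.98 × e^(−0.130×2.301) = 0.2003 × 22.98 × 0.7415 = 3.413 mg/L.
Minimum DO = 10.6 − 3.413 = 7.187 mg/L.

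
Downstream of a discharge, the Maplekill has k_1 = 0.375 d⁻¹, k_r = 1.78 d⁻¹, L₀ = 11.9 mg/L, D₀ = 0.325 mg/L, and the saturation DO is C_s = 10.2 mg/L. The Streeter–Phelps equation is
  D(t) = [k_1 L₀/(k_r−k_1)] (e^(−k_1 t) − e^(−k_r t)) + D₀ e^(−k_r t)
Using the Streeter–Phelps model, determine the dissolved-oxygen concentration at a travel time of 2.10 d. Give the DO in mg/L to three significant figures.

k_1 L₀/(k_r−k_1) = 0.375×11.9/(1.78−0.375) = 4.463/1.405 = 3.176 mg/L.
e^(−k_1 t) = e^(−0.375×2.100) = 0.4550; e^(−k_r t) = e^(−1.78×2.100) = 0.02380.
D = 3.176 × (0.4550 − 0.02380) + 0.325 × 0.02380 = 1.369 + 0.007736 = 1.377 mg/L.
DO = C_s − D = 10.2 − 1.377 = 8.823 mg/L.

DO ≈ 8.82 mg/L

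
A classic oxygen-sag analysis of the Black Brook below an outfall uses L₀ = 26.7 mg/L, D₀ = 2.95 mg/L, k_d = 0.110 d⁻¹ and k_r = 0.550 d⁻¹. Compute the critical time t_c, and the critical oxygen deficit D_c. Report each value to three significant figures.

t_c = [1/(k_r−k_d)] ln[(k_r/k_d)(1 − D₀(k_r−k_d)/(k_d L₀))]
= [1/(0.550−0.110)] ln[(0.550/0.110)(1 − 2.95×0.4400/(0.110×26.7))]
= (1/0.4400) ln[5.000 × 0.5581] = 2.273 × ln(2.790) = 2.273 × 1.026 = 2.332 d.
L(t_c) = L₀ e^(−k_d t_c) = 26.7 × 0.7737 = 20.66 mg/L, and at the critical point k_r D_c = k_d L, so D_c = (0.110/0.550) × 20.66 = 4.132 mg/L.

t_c ≈ 2.33 d; D_c ≈ 4.13 mg/L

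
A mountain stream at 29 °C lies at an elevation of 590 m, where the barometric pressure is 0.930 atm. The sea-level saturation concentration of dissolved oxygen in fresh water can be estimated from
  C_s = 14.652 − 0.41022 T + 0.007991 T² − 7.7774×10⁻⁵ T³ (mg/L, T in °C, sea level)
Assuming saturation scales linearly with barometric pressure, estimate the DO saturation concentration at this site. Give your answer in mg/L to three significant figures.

C_s ≈ 7.05 mg/L

At sea level: C_s = 14.652 − 0.41022×29 + 0.007991×29² − 7.7774×10⁻⁵×29³ = 7.579 mg/L.
Pressure correction: C_s' = 7.579 × 0.930 = 7.049 mg/L.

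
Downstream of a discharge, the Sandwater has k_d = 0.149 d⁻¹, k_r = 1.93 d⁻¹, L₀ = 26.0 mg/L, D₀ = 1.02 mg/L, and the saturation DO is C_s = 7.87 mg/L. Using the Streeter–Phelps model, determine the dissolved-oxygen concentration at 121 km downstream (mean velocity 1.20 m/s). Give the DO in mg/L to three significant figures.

Travel time t = x/v = 121 km / (1.20 m/s) = 121000 m / 1.20 m/s = 100800 s = 1.167 d.
k_d L₀/(k_r−k_d) = 0.149×26.0/(1.93−0.149) = 3.874/1.781 = 2.175 mg/L.
e^(−k_d t) = e^(−0.149×1.167) = 0.8404; e^(−k_r t) = e^(−1.93×1.167) = 0.1051.
D = 2.175 × (0.8404 − 0.1051) + 1.02 × 0.1051 = 1.599 + 0.1072 = 1.707 mg/L.
DO = C_s − D = 7.87 − 1.707 = 6.163 mg/L.

DO ≈ 6.16 mg/L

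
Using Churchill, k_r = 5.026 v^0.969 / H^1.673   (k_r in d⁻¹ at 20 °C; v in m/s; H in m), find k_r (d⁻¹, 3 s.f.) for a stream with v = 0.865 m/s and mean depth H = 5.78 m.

k_r ≈ 0.232 d⁻¹

k_r = 5.026 × 0.865^0.969 / 5.78^1.673 = 5.026 × 0.8689 / 18.82 = 0.2320 d⁻¹.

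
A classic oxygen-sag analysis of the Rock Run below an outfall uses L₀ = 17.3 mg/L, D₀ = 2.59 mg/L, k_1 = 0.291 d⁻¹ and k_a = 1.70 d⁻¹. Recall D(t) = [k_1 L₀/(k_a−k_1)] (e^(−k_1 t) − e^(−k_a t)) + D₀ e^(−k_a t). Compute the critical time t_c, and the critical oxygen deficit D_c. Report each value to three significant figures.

t_c ≈ 0.337 d; D_c ≈ 2.68 mg/L

With k_a/k_1 = 5.842 and 1 − D₀(k_a−k_1)/(k_1 L₀) = 0.2751,
t_c = ln(5.842 × 0.2751) / (1.70 − 0.291) = ln(1.607) / 1.409 = 0.4745/1.409 = 0.3367 d.
D_c = (k_1/k_a) L₀ e^(−k_1 t_c) = (0.291/1.70) × 17.3 × e^(−0.291×0.3367) = 0.1712 × 17.3 × 0.9067 = 2.685 mg/L.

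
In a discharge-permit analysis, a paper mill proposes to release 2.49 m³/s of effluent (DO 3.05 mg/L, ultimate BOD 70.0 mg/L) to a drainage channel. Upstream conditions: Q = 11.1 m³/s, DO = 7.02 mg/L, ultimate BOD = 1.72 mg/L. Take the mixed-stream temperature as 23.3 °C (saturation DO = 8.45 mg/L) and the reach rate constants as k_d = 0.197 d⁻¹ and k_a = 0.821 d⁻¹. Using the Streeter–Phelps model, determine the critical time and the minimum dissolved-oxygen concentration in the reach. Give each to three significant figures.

t_c ≈ 1.24 d; minimum DO ≈ 5.77 mg/L

Mixed DO = (11.1×7.02 + 2.49×3.05)/(11.1+2.49) = 85.52/13.59 = 6.293 mg/L.
Mixed L₀ = (11.1×1.72 + 2.49×70.0)/(13.59) = 193.4/13.59 = 14.23 mg/L.
Initial deficit D₀ = C_s − DO₀ = 8.45 − 6.293 = 2.157 mg/L.
t_c = (1/0.6240) ln[(0.821/0.197)(1 − 2.157×0.6240/(0.197×14.23))] = 1.603 × ln(2.166) = 1.239 d.
D_c = (0.197/0.821) × 14.23 × e^(−0.197×1.239) = 0.2400 × 14.23 × 0.7835 = 2.675 mg/L.
Minimum DO = 8.45 − 2.675 = 5.775 mg/L.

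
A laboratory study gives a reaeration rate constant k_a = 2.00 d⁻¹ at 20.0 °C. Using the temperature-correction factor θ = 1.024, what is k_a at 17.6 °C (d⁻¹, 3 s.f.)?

k_a ≈ 1.89 d⁻¹

k_a(T₂) = k_a(T₁) · θ^(T₂−T₁) = 2.00 × 1.024^(17.6−20.0)
= 2.00 × 1.024^-2.40 = 2.00 × 0.9447 = 1.889 d⁻¹.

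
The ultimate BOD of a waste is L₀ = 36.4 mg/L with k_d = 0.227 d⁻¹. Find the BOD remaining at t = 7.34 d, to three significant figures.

L ≈ 6.88 mg/L

L_t = L₀ e^(−k_d t) = 36.4 × e^(−0.227×7.34) = 36.4 × 0.1890 = 6.878 mg/L.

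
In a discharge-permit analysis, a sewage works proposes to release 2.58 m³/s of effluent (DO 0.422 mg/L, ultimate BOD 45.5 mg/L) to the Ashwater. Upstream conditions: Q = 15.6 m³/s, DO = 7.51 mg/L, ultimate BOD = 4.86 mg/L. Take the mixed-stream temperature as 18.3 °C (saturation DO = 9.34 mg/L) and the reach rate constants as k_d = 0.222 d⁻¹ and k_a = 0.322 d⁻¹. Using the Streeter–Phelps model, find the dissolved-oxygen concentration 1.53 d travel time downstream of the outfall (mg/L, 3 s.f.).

DO ≈ 5.22 mg/L

Mixed DO = (15.6×7.51 + 2.58×0.422)/(15.6+2.58) = 118.2/18.18 = 6.504 mg/L.
Mixed L₀ = (15.6×4.86 + 2.58×45.5)/(18.18) = 193.2/18.18 = 10.63 mg/L.
Initial deficit D₀ = C_s − DO₀ = 9.34 − 6.504 = 2.836 mg/L.
D(1.53) = [0.222×10.63/(0.322−0.222)](e^(−0.222×1.53) − e^(−0.322×1.53)) + 2.836 e^(−0.322×1.53)
= 23.59 × (0.7120 − 0.6110) + 2.836 × 0.6110 = 4.116 mg/L.
DO = 9.34 − 4.116 = 5.224 mg/L.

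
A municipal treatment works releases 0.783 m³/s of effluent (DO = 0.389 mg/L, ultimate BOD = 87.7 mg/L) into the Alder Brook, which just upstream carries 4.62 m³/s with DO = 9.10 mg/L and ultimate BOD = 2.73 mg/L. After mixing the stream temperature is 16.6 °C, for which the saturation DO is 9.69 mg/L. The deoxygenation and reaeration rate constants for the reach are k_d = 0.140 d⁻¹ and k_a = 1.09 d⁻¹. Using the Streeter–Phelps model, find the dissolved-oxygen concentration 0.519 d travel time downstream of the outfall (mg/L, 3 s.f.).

Mixed DO = (4.62×9.10 + 0.783×0.389)/(4.62+0.783) = 42.35/5.403 = 7.838 mg/L.
Mixed L₀ = (4.62×2.73 + 0.783×87.7)/(5.403) = 81.28/5.403 = 15.04 mg/L.
Initial deficit D₀ = C_s − DO₀ = 9.69 − 7.838 = 1.852 mg/L.
D(0.519) = [0.140×15.04/(1.09−0.140)](e^(−0.140×0.519) − e^(−1.09×0.519)) + 1.852 e^(−1.09×0.519)
= 2.217 × (0.9299 − 0.5680) + 1.852 × 0.5680 = 1.855 mg/L.
DO = 9.69 − 1.855 = 7.835 mg/L.

DO ≈ 7.84 mg/L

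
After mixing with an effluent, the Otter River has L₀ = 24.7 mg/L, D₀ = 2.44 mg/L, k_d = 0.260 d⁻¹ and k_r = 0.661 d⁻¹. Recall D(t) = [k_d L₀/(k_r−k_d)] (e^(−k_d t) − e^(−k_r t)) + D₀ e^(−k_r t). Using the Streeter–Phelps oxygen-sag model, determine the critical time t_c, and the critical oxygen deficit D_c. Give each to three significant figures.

With k_r/k_d = 2.542 and 1 − D₀(k_r−k_d)/(k_d L₀) = 0.8476,
t_c = ln(2.542 × 0.8476) / (0.661 − 0.260) = ln(2.155) / 0.4010 = 0.7678/0.4010 = 1.915 d.
D_c = (k_d/k_r) L₀ e^(−k_d t_c) = (0.260/0.661) × 24.7 × e^(−0.260×1.915) = 0.3933 × 24.7 × 0.6079 = 5.906 mg/L.

t_c ≈ 1.91 d; D_c ≈ 5.91 mg/L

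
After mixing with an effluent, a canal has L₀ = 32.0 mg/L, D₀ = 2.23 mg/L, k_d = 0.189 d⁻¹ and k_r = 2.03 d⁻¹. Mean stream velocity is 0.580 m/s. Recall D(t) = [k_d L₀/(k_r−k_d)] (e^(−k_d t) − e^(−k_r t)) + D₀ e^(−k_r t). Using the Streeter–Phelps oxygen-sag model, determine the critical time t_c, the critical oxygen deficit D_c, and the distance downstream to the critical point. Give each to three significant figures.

t_c ≈ 0.673 d; D_c ≈ 2.62 mg/L; x_c ≈ 33.7 km

t_c = [1/(k_r−k_d)] ln[(k_r/k_d)(1 − D₀(k_r−k_d)/(k_d L₀))]
= [1/(2.03−0.189)] ln[(2.03/0.189)(1 − 2.23×1.841/(0.189×32.0))]
= (1/1.841) ln[10.74 × 0.3212] = 0.5432 × ln(3.450) = 0.5432 × 1.238 = 0.6726 d.
L(t_c) = L₀ e^(−k_d t_c) = 32.0 × 0.8806 = 28.18 mg/L, and at the critical point k_r D_c = k_d L, so D_c = (0.189/2.03) × 28.18 = 2.624 mg/L.
x_c = v t_c = 0.580 m/s × 0.6726 d × 86400 s/d = 33710 m ≈ 33.7 km.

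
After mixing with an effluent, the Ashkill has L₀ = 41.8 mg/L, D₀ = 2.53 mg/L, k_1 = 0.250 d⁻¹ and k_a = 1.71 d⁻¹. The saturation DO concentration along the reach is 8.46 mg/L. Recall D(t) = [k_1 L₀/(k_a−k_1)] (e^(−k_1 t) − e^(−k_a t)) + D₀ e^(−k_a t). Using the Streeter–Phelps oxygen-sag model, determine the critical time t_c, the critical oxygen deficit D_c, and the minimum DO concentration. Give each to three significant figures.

t_c ≈ 1.02 d; D_c ≈ 4.74 mg/L; min DO ≈ 3.72 mg/L

At the critical point dD/dt = 0, so k_1 L₀ e^(−k_1 t) = k_a D. Substituting D(t) from the Streeter–Phelps equation and solving for t gives
t_c = ln[(k_a/k_1)(1 − D₀(k_a−k_1)/(k_1 L₀))] / (k_a−k_1).
Here k_a−k_1 = 1.460 d⁻¹ and 1 − D₀(k_a−k_1)/(k_1 L₀) = 1 − 2.53×1.460/(0.250×41.8) = 0.6465, so
t_c = ln(6.840 × 0.6465) / 1.460 = 1.487 / 1.460 = 1.018 d.
D_c = (k_1/k_a) L₀ e^(−k_1 t_c) = (0.250/1.71) × 41.8 × e^(−0.250×1.018) = 0.1462 × 41.8 × 0.7753 = 4.738 mg/L.
Minimum DO = C_s − D_c = 8.46 − 4.738 = 3.722 mg/L.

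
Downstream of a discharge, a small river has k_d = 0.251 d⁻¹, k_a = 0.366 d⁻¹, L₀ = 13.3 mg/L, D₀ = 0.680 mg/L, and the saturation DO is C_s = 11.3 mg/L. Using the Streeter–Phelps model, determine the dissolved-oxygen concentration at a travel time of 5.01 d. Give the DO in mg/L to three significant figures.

DO ≈ 7.58 mg/L

k_d L₀/(k_a−k_d) = 0.251×13.3/(0.366−0.251) = 3.338/0.1150 = 29.03 mg/L.
e^(−k_d t) = e^(−0.251×5.010) = 0.2844; e^(−k_a t) = e^(−0.366×5.010) = 0.1598.
D = 29.03 × (0.2844 − 0.1598) + 0.680 × 0.1598 = 3.615 + 0.1087 = 3.724 mg/L.
DO = C_s − D = 11.3 − 3.724 = 7.576 mg/L.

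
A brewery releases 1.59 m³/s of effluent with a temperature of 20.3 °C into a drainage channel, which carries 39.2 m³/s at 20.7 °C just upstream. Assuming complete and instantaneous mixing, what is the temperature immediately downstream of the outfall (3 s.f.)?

20.7 °C

Flow-weighted mixing: C = (Q_r C_r + Q_w C_w)/(Q_r + Q_w)
= (39.2×20.7 + 1.59×20.3)/(39.2 + 1.59) = 843.7/40.79 = 20.68 °C.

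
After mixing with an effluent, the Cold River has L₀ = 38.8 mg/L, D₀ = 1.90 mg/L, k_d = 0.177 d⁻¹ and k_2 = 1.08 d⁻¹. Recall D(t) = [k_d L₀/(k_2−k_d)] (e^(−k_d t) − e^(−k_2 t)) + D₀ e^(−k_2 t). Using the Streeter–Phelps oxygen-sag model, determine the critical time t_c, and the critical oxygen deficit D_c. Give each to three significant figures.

t_c = [1/(k_2−k_d)] ln[(k_2/k_d)(1 − D₀(k_2−k_d)/(k_d L₀))]
= [1/(1.08−0.177)] ln[(1.08/0.177)(1 − 1.90×0.9030/(0.177×38.8))]
= (1/0.9030) ln[6.102 × 0.7502] = 1.107 × ln(4.577) = 1.107 × 1.521 = 1.685 d.
D_c = (k_d/k_2) L₀ e^(−k_d t_c) = (0.177/1.08) × 38.8 × e^(−0.177×1.685) = 0.1639 × 38.8 × 0.7422 = 4.719 mg/L.

t_c ≈ 1.68 d; D_c ≈ 4.72 mg/L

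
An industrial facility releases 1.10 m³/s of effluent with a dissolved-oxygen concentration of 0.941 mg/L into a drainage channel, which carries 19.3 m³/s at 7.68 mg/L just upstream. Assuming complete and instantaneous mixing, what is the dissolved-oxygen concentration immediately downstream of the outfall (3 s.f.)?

Flow-weighted mixing: C = (Q_r C_r + Q_w C_w)/(Q_r + Q_w)
= (19.3×7.68 + 1.10×0.941)/(19.3 + 1.10) = 149.3/20.40 = 7.317 mg/L.

7.32 mg/L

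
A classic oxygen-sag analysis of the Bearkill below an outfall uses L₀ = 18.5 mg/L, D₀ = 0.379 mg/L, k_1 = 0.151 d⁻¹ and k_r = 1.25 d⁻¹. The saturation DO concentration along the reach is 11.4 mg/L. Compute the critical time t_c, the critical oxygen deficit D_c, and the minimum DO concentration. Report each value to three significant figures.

t_c = [1/(k_r−k_1)] ln[(k_r/k_1)(1 − D₀(k_r−k_1)/(k_1 L₀))]
= [1/(1.25−0.151)] ln[(1.25/0.151)(1 − 0.379×1.099/(0.151×18.5))]
= (1/1.099) ln[8.278 × 0.8509] = 0.9099 × ln(7.044) = 0.9099 × 1.952 = 1.776 d.
L(t_c) = L₀ e^(−k_1 t_c) = 18.5 × 0.7647 = 14.15 mg/L, and at the critical point k_r D_c = k_1 L, so D_c = (0.151/1.25) × 14.15 = 1.709 mg/L.
Minimum DO = C_s − D_c = 11.4 − 1.709 = 9.691 mg/L.

t_c ≈ 1.78 d; D_c ≈ 1.71 mg/L; min DO ≈ 9.69 mg/L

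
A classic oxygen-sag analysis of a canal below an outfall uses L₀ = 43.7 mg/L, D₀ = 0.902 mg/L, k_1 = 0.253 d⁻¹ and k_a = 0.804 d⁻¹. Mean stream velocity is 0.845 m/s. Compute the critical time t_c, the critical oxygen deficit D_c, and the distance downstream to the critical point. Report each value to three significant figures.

t_c = [1/(k_a−k_1)] ln[(k_a/k_1)(1 − D₀(k_a−k_1)/(k_1 L₀))]
= [1/(0.804−0.253)] ln[(0.804/0.253)(1 − 0.902×0.5510/(0.253×43.7))]
= (1/0.5510) ln[3.178 × 0.9550] = 1.815 × ln(3.035) = 1.815 × 1.110 = 2.015 d.
L(t_c) = L₀ e^(−k_1 t_c) = 43.7 × 0.6006 = 26.25 mg/L, and at the critical point k_a D_c = k_1 L, so D_c = (0.253/0.804) × 26.25 = 8.260 mg/L.
x_c = v t_c = 0.845 m/s × 2.015 d × 86400 s/d = 147100 m ≈ 147 km.

t_c ≈ 2.01 d; D_c ≈ 8.26 mg/L; x_c ≈ 147 km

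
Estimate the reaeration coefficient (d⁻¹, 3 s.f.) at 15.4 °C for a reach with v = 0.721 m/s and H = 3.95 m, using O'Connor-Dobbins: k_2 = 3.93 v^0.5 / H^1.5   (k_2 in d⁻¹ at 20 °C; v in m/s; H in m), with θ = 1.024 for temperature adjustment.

k_2 ≈ 0.381 d⁻¹

k_2(20) = 3.93 × 0.721^0.5 / 3.95^1.5 = 3.93 × 0.8491 / 7.850 = 0.4251 d⁻¹.
k_2(15.4) = 0.4251 × 1.024^(15.4−20) = 0.4251 × 0.8966 = 0.3811 d⁻¹.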